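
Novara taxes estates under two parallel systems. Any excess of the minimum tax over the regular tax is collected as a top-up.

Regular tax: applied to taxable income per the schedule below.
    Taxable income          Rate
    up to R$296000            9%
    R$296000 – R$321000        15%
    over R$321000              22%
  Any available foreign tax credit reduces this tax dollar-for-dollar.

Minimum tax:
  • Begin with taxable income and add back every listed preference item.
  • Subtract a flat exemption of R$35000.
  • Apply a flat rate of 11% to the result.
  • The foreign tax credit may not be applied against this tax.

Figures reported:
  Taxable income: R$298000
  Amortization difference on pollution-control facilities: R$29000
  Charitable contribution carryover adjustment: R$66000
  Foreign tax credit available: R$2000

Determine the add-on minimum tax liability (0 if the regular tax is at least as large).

Minimum tax:
  Adjusted income: R$298000 + R$29000 + R$66000 = R$393000
  Less exemption R$35000 → base R$358000
  R$358000 × 11% = R$39380

Regular tax:
  R$296000 × 9% = R$26640
  R$2000 × 15% = R$300
  → R$26940
  Less foreign tax credit R$2000 → R$24940

Excess of minimum tax over regular tax: R$39380 − R$24940 = R$14440.

R$14440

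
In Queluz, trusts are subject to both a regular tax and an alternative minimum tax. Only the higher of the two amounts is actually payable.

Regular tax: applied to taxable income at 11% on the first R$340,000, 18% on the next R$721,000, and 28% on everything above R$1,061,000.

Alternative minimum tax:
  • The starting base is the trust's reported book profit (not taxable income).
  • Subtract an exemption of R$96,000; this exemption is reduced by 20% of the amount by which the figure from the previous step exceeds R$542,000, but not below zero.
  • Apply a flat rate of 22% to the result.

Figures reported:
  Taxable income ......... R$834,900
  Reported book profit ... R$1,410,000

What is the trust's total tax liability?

Alternative minimum tax:
  Base (reported book profit): R$1,410,000
  Exemption: 20% × (R$1,410,000 − R$542,000) = R$173,600 ≥ R$96,000, so the exemption is fully phased out
  Base: R$1,410,000 − R$0 = R$1,410,000
  R$1,410,000 × 22% = R$310,200

Regular tax:
  R$340,000 × 11% = R$37,400
  R$494,900 × 18% = R$89,082
  → R$126,482

R$310,200 > R$126,482, so the alternative minimum tax is the binding amount.

R$310,200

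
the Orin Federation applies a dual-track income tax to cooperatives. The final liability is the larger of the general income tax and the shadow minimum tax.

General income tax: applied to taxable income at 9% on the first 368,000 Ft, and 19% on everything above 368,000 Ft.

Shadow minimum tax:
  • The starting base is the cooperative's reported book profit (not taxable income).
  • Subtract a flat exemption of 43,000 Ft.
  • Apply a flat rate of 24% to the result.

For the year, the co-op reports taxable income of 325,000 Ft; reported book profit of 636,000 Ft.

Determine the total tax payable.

General income tax:
  325,000 Ft × 9% = 29,250 Ft

Shadow minimum tax:
  Base (reported book profit): 636,000 Ft
  Less exemption 43,000 Ft → base 593,000 Ft
  593,000 Ft × 24% = 142,320 Ft

142,320 Ft > 29,250 Ft, so the shadow minimum tax is the binding amount.

142,320 Ft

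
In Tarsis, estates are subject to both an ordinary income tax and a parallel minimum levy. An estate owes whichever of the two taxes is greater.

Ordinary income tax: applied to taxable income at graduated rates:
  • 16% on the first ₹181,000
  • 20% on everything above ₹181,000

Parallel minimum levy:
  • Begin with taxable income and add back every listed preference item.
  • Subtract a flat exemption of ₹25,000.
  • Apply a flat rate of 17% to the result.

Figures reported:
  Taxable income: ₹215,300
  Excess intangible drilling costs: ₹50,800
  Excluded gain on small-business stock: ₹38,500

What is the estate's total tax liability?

₹47,532

Ordinary income tax:
  ₹181,000 × 16% = ₹28,960
  ₹34,300 × 20% = ₹6,860
  → ₹35,820

Parallel minimum levy:
  Adjusted income: ₹215,300 + ₹50,800 + ₹38,500 = ₹304,600
  Less exemption ₹25,000 → base ₹279,600
  ₹279,600 × 17% = ₹47,532

₹47,532 > ₹35,820, so the parallel minimum levy is the binding amount.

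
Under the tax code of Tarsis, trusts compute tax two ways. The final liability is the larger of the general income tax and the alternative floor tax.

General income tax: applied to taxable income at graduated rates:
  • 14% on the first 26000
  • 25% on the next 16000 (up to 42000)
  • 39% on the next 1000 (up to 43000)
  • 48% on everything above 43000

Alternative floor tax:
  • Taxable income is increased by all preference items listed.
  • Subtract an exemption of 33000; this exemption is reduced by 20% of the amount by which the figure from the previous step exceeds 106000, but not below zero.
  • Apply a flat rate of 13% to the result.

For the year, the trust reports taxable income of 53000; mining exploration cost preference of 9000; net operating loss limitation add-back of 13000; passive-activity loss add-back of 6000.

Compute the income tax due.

General income tax:
  26000 × 14% = 3640
  16000 × 25% = 4000
  1000 × 39% = 390
  10000 × 48% = 4800
  → 12830

Alternative floor tax:
  Adjusted income: 53000 + 9000 + 13000 + 6000 = 81000
  Exemption: 81000 ≤ 106000, so full 33000 applies
  Base: 81000 − 33000 = 48000
  48000 × 13% = 6240

12830 > 6240, so the general income tax governs.

12830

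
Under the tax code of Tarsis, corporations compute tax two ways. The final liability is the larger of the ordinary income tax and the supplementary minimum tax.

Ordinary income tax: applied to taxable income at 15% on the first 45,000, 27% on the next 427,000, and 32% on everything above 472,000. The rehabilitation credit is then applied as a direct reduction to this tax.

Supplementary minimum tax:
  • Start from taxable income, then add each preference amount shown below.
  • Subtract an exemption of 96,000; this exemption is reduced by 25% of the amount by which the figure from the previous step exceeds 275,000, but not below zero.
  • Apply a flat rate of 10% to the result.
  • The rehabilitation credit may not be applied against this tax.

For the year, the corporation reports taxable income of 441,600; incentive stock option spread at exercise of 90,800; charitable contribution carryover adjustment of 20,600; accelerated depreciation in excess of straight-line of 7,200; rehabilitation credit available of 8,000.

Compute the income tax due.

Supplementary minimum tax:
  Adjusted income: 441,600 + 90,800 + 20,600 + 7,200 = 560,200
  Exemption: 96,000 − 25% × (560,200 − 275,000) = 96,000 − 71,300 = 24,700
  Base: 560,200 − 24,700 = 535,500
  535,500 × 10% = 53,550

Ordinary income tax:
  45,000 × 15% = 6,750
  396,600 × 27% = 107,082
  → 113,832
  Less rehabilitation credit 8,000 → 105,832

105,832 > 53,550, so the ordinary income tax governs.

105,832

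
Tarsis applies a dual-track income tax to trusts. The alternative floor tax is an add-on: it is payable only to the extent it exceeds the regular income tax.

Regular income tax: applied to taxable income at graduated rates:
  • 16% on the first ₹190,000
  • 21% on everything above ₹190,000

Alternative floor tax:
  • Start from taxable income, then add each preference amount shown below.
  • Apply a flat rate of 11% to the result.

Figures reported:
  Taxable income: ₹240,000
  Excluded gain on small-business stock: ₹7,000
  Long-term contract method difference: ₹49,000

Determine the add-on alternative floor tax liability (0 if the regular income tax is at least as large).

Regular income tax:
  ₹190,000 × 16% = ₹30,400
  ₹50,000 × 21% = ₹10,500
  → ₹40,900

Alternative floor tax:
  Adjusted income: ₹240,000 + ₹7,000 + ₹49,000 = ₹296,000
  ₹296,000 × 11% = ₹32,560

₹32,560 ≤ ₹40,900, so no add-on is due.

₹0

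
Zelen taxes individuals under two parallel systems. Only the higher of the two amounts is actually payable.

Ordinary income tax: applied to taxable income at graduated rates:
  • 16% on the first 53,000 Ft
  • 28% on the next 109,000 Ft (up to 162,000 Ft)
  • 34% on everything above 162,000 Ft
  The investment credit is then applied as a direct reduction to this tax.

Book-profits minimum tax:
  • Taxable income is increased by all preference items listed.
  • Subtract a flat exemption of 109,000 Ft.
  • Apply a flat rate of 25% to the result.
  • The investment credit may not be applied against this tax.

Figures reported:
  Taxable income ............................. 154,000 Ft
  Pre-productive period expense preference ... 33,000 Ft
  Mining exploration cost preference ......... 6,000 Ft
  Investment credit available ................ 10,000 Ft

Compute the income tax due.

26,760 Ft

Ordinary income tax:
  53,000 Ft × 16% = 8,480 Ft
  101,000 Ft × 28% = 28,280 Ft
  → 36,760 Ft
  Less investment credit 10,000 Ft → 26,760 Ft

Book-profits minimum tax:
  Adjusted income: 154,000 Ft + 33,000 Ft + 6,000 Ft = 193,000 Ft
  Less exemption 109,000 Ft → base 84,000 Ft
  84,000 Ft × 25% = 21,000 Ft

26,760 Ft > 21,000 Ft, so the ordinary income tax governs.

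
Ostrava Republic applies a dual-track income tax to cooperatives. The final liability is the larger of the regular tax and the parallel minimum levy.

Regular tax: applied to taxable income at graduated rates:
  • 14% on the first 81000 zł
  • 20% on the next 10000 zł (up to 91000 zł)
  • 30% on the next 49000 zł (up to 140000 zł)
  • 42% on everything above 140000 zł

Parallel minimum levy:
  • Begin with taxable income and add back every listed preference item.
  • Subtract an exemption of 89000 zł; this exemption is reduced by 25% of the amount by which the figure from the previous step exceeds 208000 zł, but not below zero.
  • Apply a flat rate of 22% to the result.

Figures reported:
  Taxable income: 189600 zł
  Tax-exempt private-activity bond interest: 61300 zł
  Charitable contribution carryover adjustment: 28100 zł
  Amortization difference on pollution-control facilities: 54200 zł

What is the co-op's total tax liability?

60610 zł

Regular tax:
  81000 zł × 14% = 11340 zł
  10000 zł × 20% = 2000 zł
  49000 zł × 30% = 14700 zł
  49600 zł × 42% = 20832 zł
  → 48872 zł

Parallel minimum levy:
  Adjusted income: 189600 zł + 61300 zł + 28100 zł + 54200 zł = 333200 zł
  Exemption: 89000 zł − 25% × (333200 zł − 208000 zł) = 89000 zł − 31300 zł = 57700 zł
  Base: 333200 zł − 57700 zł = 275500 zł
  275500 zł × 22% = 60610 zł

60610 zł > 48872 zł, so the parallel minimum levy is the binding amount.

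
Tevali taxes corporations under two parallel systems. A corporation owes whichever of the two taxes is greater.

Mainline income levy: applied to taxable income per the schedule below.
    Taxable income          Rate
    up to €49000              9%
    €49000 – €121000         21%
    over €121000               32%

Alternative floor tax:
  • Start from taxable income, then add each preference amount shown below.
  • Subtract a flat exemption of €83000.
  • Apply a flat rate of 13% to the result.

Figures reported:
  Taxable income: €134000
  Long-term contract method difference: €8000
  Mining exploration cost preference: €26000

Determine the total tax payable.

€23690

Alternative floor tax:
  Adjusted income: €134000 + €8000 + €26000 = €168000
  Less exemption €83000 → base €85000
  €85000 × 13% = €11050

Mainline income levy:
  €49000 × 9% = €4410
  €72000 × 21% = €15120
  €13000 × 32% = €4160
  → €23690

€23690 > €11050, so the mainline income levy governs.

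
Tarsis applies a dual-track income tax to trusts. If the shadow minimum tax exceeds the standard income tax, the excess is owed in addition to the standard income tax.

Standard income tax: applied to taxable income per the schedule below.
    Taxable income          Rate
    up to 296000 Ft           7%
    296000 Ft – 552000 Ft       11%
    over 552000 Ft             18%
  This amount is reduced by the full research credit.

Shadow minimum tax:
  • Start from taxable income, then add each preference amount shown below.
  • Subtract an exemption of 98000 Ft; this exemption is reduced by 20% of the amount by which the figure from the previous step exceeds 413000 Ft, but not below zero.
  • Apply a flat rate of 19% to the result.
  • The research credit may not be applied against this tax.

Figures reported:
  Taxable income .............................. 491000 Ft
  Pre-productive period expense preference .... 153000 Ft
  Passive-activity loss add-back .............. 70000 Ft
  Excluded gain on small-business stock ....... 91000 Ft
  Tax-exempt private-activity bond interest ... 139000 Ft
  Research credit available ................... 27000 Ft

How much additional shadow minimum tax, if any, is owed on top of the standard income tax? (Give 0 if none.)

Shadow minimum tax:
  Adjusted income: 491000 Ft + 153000 Ft + 70000 Ft + 91000 Ft + 139000 Ft = 944000 Ft
  Exemption: 20% × (944000 Ft − 413000 Ft) = 106200 Ft ≥ 98000 Ft, so the exemption is fully phased out
  Base: 944000 Ft − 0 Ft = 944000 Ft
  944000 Ft × 19% = 179360 Ft

Standard income tax:
  296000 Ft × 7% = 20720 Ft
  195000 Ft × 11% = 21450 Ft
  → 42170 Ft
  Less research credit 27000 Ft → 15170 Ft

Excess of shadow minimum tax over standard income tax: 179360 Ft − 15170 Ft = 164190 Ft.

164190 Ft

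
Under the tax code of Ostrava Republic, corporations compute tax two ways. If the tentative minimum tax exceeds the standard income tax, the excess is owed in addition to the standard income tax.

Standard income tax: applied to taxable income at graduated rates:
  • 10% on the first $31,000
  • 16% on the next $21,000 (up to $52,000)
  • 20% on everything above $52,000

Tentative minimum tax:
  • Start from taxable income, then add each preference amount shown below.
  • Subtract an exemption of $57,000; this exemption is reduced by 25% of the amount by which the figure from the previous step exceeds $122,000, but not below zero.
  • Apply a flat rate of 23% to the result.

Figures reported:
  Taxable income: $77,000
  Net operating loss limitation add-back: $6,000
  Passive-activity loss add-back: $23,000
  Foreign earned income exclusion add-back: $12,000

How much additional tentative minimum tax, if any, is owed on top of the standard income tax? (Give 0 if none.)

Standard income tax:
  $31,000 × 10% = $3,100
  $21,000 × 16% = $3,360
  $25,000 × 20% = $5,000
  → $11,460

Tentative minimum tax:
  Adjusted income: $77,000 + $6,000 + $23,000 + $12,000 = $118,000
  Exemption: $118,000 ≤ $122,000, so full $57,000 applies
  Base: $118,000 − $57,000 = $61,000
  $61,000 × 23% = $14,030

Excess of tentative minimum tax over standard income tax: $14,030 − $11,460 = $2,570.

$2,570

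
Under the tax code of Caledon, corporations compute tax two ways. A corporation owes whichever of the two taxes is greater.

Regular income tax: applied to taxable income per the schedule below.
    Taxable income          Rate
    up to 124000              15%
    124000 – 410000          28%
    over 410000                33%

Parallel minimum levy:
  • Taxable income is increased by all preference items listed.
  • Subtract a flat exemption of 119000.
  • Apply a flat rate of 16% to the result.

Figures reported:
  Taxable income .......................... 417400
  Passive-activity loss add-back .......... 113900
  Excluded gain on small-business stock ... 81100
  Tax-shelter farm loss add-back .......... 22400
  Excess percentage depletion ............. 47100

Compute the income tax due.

Regular income tax:
  124000 × 15% = 18600
  286000 × 28% = 80080
  7400 × 33% = 2442
  → 101122

Parallel minimum levy:
  Adjusted income: 417400 + 113900 + 81100 + 22400 + 47100 = 681900
  Less exemption 119000 → base 562900
  562900 × 16% = 90064

101122 > 90064, so the regular income tax governs.

101122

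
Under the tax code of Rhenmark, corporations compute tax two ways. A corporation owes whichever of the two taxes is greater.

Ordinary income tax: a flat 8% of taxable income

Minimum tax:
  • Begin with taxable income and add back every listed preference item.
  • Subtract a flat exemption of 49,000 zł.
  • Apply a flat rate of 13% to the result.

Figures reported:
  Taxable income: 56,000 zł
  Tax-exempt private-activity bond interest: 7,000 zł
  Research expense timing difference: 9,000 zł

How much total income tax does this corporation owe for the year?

4,480 zł

Ordinary income tax:
  56,000 zł × 8% = 4,480 zł

Minimum tax:
  Adjusted income: 56,000 zł + 7,000 zł + 9,000 zł = 72,000 zł
  Less exemption 49,000 zł → base 23,000 zł
  23,000 zł × 13% = 2,990 zł

4,480 zł > 2,990 zł, so the ordinary income tax governs.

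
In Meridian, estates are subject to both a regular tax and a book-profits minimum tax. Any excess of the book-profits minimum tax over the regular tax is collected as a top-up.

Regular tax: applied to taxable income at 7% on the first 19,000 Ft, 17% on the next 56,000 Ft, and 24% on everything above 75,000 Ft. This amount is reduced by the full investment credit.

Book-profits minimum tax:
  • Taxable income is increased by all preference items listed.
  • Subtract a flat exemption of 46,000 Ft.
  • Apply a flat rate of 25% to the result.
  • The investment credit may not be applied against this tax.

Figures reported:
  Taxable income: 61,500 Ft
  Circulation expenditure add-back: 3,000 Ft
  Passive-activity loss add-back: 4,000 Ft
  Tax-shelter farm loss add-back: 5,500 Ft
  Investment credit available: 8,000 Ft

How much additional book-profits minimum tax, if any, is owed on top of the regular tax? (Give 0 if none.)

Regular tax:
  19,000 Ft × 7% = 1,330 Ft
  42,500 Ft × 17% = 7,225 Ft
  → 8,555 Ft
  Less investment credit 8,000 Ft → 555 Ft

Book-profits minimum tax:
  Adjusted income: 61,500 Ft + 3,000 Ft + 4,000 Ft + 5,500 Ft = 74,000 Ft
  Less exemption 46,000 Ft → base 28,000 Ft
  28,000 Ft × 25% = 7,000 Ft

Excess of book-profits minimum tax over regular tax: 7,000 Ft − 555 Ft = 6,445 Ft.

6,445 Ft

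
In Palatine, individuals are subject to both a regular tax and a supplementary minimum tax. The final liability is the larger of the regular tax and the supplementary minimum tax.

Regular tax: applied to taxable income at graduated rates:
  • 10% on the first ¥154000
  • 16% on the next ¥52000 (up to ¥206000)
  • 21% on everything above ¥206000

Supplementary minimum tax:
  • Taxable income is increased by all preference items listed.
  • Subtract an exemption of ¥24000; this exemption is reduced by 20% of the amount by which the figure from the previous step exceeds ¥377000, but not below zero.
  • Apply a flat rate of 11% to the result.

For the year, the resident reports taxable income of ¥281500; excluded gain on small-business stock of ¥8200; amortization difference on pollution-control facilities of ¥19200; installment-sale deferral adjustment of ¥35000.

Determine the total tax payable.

¥39575

Supplementary minimum tax:
  Adjusted income: ¥281500 + ¥8200 + ¥19200 + ¥35000 = ¥343900
  Exemption: ¥343900 ≤ ¥377000, so full ¥24000 applies
  Base: ¥343900 − ¥24000 = ¥319900
  ¥319900 × 11% = ¥35189

Regular tax:
  ¥154000 × 10% = ¥15400
  ¥52000 × 16% = ¥8320
  ¥75500 × 21% = ¥15855
  → ¥39575

¥39575 > ¥35189, so the regular tax governs.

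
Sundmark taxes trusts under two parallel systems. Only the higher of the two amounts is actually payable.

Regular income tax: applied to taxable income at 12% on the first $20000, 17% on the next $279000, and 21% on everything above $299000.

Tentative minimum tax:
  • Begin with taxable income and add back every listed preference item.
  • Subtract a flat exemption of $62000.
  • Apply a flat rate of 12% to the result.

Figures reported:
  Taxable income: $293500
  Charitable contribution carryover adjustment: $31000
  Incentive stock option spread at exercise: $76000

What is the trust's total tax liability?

$48895

Regular income tax:
  $20000 × 12% = $2400
  $273500 × 17% = $46495
  → $48895

Tentative minimum tax:
  Adjusted income: $293500 + $31000 + $76000 = $400500
  Less exemption $62000 → base $338500
  $338500 × 12% = $40620

$48895 > $40620, so the regular income tax governs.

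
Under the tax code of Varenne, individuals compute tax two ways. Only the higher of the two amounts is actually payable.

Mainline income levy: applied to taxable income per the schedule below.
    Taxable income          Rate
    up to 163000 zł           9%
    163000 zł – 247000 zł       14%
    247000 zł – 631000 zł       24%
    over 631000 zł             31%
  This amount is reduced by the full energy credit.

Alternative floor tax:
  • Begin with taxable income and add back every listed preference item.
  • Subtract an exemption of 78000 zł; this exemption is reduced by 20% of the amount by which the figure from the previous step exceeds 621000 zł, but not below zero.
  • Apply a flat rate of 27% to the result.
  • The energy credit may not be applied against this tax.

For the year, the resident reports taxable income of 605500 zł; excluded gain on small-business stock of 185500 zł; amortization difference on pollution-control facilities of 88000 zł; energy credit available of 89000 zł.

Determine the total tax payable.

Alternative floor tax:
  Adjusted income: 605500 zł + 185500 zł + 88000 zł = 879000 zł
  Exemption: 78000 zł − 20% × (879000 zł − 621000 zł) = 78000 zł − 51600 zł = 26400 zł
  Base: 879000 zł − 26400 zł = 852600 zł
  852600 zł × 27% = 230202 zł

Mainline income levy:
  163000 zł × 9% = 14670 zł
  84000 zł × 14% = 11760 zł
  358500 zł × 24% = 86040 zł
  → 112470 zł
  Less energy credit 89000 zł → 23470 zł

230202 zł > 23470 zł, so the alternative floor tax is the binding amount.

230202 zł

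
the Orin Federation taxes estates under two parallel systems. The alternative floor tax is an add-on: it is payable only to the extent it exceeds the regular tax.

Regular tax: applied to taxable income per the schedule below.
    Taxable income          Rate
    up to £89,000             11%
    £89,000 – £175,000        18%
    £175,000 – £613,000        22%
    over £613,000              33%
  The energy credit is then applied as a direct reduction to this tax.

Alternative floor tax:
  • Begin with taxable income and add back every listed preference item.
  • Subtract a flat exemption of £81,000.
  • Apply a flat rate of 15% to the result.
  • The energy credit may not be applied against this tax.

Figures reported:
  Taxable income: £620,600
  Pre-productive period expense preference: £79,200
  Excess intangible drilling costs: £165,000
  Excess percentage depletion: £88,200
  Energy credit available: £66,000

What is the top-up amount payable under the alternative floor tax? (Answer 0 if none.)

£72,662

Alternative floor tax:
  Adjusted income: £620,600 + £79,200 + £165,000 + £88,200 = £953,000
  Less exemption £81,000 → base £872,000
  £872,000 × 15% = £130,800

Regular tax:
  £89,000 × 11% = £9,790
  £86,000 × 18% = £15,480
  £438,000 × 22% = £96,360
  £7,600 × 33% = £2,508
  → £124,138
  Less energy credit £66,000 → £58,138

Excess of alternative floor tax over regular tax: £130,800 − £58,138 = £72,662.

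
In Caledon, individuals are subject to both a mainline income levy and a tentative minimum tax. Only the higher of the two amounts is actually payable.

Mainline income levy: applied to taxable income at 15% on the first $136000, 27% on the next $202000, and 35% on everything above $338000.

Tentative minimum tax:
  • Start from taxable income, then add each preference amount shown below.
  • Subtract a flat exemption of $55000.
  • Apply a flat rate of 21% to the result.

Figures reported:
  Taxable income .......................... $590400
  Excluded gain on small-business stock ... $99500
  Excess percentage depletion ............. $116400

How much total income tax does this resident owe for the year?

$163280

Mainline income levy:
  $136000 × 15% = $20400
  $202000 × 27% = $54540
  $252400 × 35% = $88340
  → $163280

Tentative minimum tax:
  Adjusted income: $590400 + $99500 + $116400 = $806300
  Less exemption $55000 → base $751300
  $751300 × 21% = $157773

$163280 > $157773, so the mainline income levy governs.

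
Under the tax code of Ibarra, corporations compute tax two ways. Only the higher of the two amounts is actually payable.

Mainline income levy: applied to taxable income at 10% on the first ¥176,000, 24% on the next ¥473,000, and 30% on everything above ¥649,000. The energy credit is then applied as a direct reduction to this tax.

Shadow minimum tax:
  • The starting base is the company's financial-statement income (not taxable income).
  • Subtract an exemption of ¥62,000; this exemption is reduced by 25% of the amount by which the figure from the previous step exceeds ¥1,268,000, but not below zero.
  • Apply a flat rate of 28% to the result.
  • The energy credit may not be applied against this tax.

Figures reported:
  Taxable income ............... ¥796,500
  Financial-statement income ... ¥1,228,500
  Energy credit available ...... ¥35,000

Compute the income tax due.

¥326,620

Shadow minimum tax:
  Base (financial-statement income): ¥1,228,500
  Exemption: ¥1,228,500 ≤ ¥1,268,000, so full ¥62,000 applies
  Base: ¥1,228,500 − ¥62,000 = ¥1,166,500
  ¥1,166,500 × 28% = ¥326,620

Mainline income levy:
  ¥176,000 × 10% = ¥17,600
  ¥473,000 × 24% = ¥113,520
  ¥147,500 × 30% = ¥44,250
  → ¥175,370
  Less energy credit ¥35,000 → ¥140,370

¥326,620 > ¥140,370, so the shadow minimum tax is the binding amount.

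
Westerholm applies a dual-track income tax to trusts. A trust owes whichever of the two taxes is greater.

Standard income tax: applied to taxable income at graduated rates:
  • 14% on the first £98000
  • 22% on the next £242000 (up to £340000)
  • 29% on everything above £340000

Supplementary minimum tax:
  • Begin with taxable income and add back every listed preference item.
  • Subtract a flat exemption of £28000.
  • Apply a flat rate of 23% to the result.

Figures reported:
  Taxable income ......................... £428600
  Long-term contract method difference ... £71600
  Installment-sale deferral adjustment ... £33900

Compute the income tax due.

Standard income tax:
  £98000 × 14% = £13720
  £242000 × 22% = £53240
  £88600 × 29% = £25694
  → £92654

Supplementary minimum tax:
  Adjusted income: £428600 + £71600 + £33900 = £534100
  Less exemption £28000 → base £506100
  £506100 × 23% = £116403

£116403 > £92654, so the supplementary minimum tax is the binding amount.

£116403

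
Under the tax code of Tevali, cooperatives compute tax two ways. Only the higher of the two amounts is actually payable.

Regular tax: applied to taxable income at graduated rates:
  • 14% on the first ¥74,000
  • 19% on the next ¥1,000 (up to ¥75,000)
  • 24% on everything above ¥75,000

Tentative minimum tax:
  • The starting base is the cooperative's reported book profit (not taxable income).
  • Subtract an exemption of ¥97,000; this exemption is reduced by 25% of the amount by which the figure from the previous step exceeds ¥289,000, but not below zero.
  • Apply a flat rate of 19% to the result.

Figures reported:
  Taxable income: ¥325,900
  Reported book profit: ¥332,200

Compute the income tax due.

¥70,766

Regular tax:
  ¥74,000 × 14% = ¥10,360
  ¥1,000 × 19% = ¥190
  ¥250,900 × 24% = ¥60,216
  → ¥70,766

Tentative minimum tax:
  Base (reported book profit): ¥332,200
  Exemption: ¥97,000 − 25% × (¥332,200 − ¥289,000) = ¥97,000 − ¥10,800 = ¥86,200
  Base: ¥332,200 − ¥86,200 = ¥246,000
  ¥246,000 × 19% = ¥46,740

¥70,766 > ¥46,740, so the regular tax governs.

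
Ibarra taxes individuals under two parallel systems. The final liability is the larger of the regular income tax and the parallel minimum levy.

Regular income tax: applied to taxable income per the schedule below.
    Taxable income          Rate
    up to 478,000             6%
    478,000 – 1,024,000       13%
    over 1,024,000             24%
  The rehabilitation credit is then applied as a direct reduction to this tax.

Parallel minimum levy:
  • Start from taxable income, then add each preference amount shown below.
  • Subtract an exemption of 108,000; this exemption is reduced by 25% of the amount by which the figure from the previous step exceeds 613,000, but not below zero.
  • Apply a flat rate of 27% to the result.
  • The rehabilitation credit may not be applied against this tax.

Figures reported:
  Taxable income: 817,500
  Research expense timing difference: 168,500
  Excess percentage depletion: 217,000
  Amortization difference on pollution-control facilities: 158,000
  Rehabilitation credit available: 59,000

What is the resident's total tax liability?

367,470

Parallel minimum levy:
  Adjusted income: 817,500 + 168,500 + 217,000 + 158,000 = 1,361,000
  Exemption: 25% × (1,361,000 − 613,000) = 187,000 ≥ 108,000, so the exemption is fully phased out
  Base: 1,361,000 − 0 = 1,361,000
  1,361,000 × 27% = 367,470

Regular income tax:
  478,000 × 6% = 28,680
  339,500 × 13% = 44,135
  → 72,815
  Less rehabilitation credit 59,000 → 13,815

367,470 > 13,815, so the parallel minimum levy is the binding amount.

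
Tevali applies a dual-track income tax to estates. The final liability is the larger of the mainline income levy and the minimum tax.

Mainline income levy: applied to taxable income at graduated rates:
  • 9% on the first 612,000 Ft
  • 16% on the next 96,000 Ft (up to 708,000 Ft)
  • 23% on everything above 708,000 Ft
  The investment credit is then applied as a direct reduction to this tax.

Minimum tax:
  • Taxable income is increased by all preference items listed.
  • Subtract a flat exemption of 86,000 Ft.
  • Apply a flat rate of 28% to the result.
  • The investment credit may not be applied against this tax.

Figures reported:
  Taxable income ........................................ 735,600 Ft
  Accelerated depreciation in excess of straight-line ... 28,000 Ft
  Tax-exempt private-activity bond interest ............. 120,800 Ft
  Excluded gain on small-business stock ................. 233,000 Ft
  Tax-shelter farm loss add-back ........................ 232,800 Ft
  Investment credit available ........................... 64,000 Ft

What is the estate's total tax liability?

Mainline income levy:
  612,000 Ft × 9% = 55,080 Ft
  96,000 Ft × 16% = 15,360 Ft
  27,600 Ft × 23% = 6,348 Ft
  → 76,788 Ft
  Less investment credit 64,000 Ft → 12,788 Ft

Minimum tax:
  Adjusted income: 735,600 Ft + 28,000 Ft + 120,800 Ft + 233,000 Ft + 232,800 Ft = 1,350,200 Ft
  Less exemption 86,000 Ft → base 1,264,200 Ft
  1,264,200 Ft × 28% = 353,976 Ft

353,976 Ft > 12,788 Ft, so the minimum tax is the binding amount.

353,976 Ft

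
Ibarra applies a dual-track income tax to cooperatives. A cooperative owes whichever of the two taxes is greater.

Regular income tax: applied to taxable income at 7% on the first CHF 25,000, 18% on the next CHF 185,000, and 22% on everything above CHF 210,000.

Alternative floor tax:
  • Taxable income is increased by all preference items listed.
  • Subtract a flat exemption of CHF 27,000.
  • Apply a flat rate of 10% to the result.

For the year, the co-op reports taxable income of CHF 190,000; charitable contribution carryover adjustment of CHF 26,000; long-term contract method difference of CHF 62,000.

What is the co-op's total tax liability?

CHF 31,450

Regular income tax:
  CHF 25,000 × 7% = CHF 1,750
  CHF 165,000 × 18% = CHF 29,700
  → CHF 31,450

Alternative floor tax:
  Adjusted income: CHF 190,000 + CHF 26,000 + CHF 62,000 = CHF 278,000
  Less exemption CHF 27,000 → base CHF 251,000
  CHF 251,000 × 10% = CHF 25,100

CHF 31,450 > CHF 25,100, so the regular income tax governs.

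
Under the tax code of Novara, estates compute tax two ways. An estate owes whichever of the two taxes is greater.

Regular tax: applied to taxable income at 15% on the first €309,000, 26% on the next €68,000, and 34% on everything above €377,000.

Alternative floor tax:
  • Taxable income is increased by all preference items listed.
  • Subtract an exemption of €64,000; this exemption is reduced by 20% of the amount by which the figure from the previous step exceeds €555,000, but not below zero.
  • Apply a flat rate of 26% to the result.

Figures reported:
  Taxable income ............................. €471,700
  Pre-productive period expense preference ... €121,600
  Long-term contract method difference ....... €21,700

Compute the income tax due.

Alternative floor tax:
  Adjusted income: €471,700 + €121,600 + €21,700 = €615,000
  Exemption: €64,000 − 20% × (€615,000 − €555,000) = €64,000 − €12,000 = €52,000
  Base: €615,000 − €52,000 = €563,000
  €563,000 × 26% = €146,380

Regular tax:
  €309,000 × 15% = €46,350
  €68,000 × 26% = €17,680
  €94,700 × 34% = €32,198
  → €96,228

€146,380 > €96,228, so the alternative floor tax is the binding amount.

€146,380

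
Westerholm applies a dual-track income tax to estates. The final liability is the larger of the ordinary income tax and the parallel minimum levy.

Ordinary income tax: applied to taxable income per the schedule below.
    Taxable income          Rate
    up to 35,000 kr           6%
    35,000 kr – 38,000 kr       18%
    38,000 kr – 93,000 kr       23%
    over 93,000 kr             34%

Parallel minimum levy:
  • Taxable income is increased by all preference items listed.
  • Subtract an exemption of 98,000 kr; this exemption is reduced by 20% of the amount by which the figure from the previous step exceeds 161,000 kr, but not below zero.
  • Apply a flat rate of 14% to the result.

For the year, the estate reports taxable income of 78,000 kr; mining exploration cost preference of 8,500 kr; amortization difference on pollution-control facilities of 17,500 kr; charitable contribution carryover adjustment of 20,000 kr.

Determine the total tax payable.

11,840 kr

Ordinary income tax:
  35,000 kr × 6% = 2,100 kr
  3,000 kr × 18% = 540 kr
  40,000 kr × 23% = 9,200 kr
  → 11,840 kr

Parallel minimum levy:
  Adjusted income: 78,000 kr + 8,500 kr + 17,500 kr + 20,000 kr = 124,000 kr
  Exemption: 124,000 kr ≤ 161,000 kr, so full 98,000 kr applies
  Base: 124,000 kr − 98,000 kr = 26,000 kr
  26,000 kr × 14% = 3,640 kr

11,840 kr > 3,640 kr, so the ordinary income tax governs.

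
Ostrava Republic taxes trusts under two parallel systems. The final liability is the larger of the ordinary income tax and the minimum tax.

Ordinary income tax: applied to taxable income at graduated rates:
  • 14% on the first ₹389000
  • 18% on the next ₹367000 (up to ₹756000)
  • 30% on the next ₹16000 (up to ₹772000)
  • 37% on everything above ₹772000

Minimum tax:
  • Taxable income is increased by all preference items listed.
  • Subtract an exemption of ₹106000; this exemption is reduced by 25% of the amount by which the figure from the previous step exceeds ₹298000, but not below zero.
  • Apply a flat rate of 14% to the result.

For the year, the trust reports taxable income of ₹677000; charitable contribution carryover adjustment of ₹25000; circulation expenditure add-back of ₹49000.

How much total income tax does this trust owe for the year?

Ordinary income tax:
  ₹389000 × 14% = ₹54460
  ₹288000 × 18% = ₹51840
  → ₹106300

Minimum tax:
  Adjusted income: ₹677000 + ₹25000 + ₹49000 = ₹751000
  Exemption: 25% × (₹751000 − ₹298000) = ₹113250 ≥ ₹106000, so the exemption is fully phased out
  Base: ₹751000 − ₹0 = ₹751000
  ₹751000 × 14% = ₹105140

₹106300 > ₹105140, so the ordinary income tax governs.

₹106300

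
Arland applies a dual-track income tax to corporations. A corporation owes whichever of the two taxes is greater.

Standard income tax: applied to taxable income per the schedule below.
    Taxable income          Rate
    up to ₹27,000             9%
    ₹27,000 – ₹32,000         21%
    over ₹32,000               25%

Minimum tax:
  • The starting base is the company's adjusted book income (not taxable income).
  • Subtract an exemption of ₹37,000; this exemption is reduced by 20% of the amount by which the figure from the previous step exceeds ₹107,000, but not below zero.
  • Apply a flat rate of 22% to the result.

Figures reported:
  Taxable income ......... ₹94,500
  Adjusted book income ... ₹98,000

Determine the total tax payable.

Standard income tax:
  ₹27,000 × 9% = ₹2,430
  ₹5,000 × 21% = ₹1,050
  ₹62,500 × 25% = ₹15,625
  → ₹19,105

Minimum tax:
  Base (adjusted book income): ₹98,000
  Exemption: ₹98,000 ≤ ₹107,000, so full ₹37,000 applies
  Base: ₹98,000 − ₹37,000 = ₹61,000
  ₹61,000 × 22% = ₹13,420

₹19,105 > ₹13,420, so the standard income tax governs.

₹19,105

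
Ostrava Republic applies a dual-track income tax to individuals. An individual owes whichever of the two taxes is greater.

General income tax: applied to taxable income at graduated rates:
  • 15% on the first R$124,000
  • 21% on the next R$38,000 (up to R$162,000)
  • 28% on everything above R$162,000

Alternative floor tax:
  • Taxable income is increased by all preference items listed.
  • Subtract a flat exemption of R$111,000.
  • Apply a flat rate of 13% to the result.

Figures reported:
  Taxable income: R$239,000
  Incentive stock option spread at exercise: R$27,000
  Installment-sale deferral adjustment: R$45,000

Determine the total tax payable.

General income tax:
  R$124,000 × 15% = R$18,600
  R$38,000 × 21% = R$7,980
  R$77,000 × 28% = R$21,560
  → R$48,140

Alternative floor tax:
  Adjusted income: R$239,000 + R$27,000 + R$45,000 = R$311,000
  Less exemption R$111,000 → base R$200,000
  R$200,000 × 13% = R$26,000

R$48,140 > R$26,000, so the general income tax governs.

R$48,140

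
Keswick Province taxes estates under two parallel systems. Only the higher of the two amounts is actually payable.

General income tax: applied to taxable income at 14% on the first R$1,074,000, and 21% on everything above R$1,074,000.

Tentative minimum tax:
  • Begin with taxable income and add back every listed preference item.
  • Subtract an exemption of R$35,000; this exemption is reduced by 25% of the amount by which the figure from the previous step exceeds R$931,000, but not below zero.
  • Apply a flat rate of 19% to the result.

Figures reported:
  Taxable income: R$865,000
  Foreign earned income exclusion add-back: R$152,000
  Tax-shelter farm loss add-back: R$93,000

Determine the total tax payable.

General income tax:
  R$865,000 × 14% = R$121,100

Tentative minimum tax:
  Adjusted income: R$865,000 + R$152,000 + R$93,000 = R$1,110,000
  Exemption: 25% × (R$1,110,000 − R$931,000) = R$44,750 ≥ R$35,000, so the exemption is fully phased out
  Base: R$1,110,000 − R$0 = R$1,110,000
  R$1,110,000 × 19% = R$210,900

R$210,900 > R$121,100, so the tentative minimum tax is the binding amount.

R$210,900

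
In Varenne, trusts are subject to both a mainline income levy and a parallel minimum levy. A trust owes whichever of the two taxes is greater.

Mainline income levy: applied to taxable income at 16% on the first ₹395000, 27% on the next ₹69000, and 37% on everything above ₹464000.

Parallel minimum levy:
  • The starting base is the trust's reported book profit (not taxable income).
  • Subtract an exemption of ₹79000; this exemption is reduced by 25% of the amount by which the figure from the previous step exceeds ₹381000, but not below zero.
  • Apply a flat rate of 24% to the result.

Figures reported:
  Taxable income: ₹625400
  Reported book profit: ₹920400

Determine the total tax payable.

Mainline income levy:
  ₹395000 × 16% = ₹63200
  ₹69000 × 27% = ₹18630
  ₹161400 × 37% = ₹59718
  → ₹141548

Parallel minimum levy:
  Base (reported book profit): ₹920400
  Exemption: 25% × (₹920400 − ₹381000) = ₹134850 ≥ ₹79000, so the exemption is fully phased out
  Base: ₹920400 − ₹0 = ₹920400
  ₹920400 × 24% = ₹220896

₹220896 > ₹141548, so the parallel minimum levy is the binding amount.

₹220896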